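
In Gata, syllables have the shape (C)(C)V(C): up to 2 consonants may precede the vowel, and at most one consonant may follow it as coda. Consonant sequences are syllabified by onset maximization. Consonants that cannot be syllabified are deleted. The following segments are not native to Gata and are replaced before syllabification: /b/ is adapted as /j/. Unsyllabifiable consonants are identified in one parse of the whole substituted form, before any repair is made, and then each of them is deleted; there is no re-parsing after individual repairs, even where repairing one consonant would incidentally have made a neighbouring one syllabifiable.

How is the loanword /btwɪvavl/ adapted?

Substitution: /b/ → /j/, giving /jtwɪvavl/.
Syllabifying with onset maximization leaves /j/, /l/ stranded (at most one coda consonant is licensed; onsets may contain at most 2 consonants).
Each unlicensed consonant is deleted: /j/, /l/.

twɪvav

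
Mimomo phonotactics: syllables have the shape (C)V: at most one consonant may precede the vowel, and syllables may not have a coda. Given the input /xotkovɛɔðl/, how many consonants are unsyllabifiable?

Syllabifying with onset maximization leaves /t/, /ð/, /l/ stranded (no codas are permitted; onsets are limited to one consonant).

3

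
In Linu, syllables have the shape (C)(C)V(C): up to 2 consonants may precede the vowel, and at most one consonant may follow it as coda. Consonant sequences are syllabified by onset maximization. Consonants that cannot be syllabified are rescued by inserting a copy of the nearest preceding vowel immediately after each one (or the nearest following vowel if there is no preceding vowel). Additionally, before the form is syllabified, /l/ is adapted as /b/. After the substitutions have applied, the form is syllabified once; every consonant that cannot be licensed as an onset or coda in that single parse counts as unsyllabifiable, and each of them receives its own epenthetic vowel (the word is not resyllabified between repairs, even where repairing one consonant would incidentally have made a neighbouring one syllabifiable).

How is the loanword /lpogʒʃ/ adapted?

bpogʒoʃo

Substitution: /l/ → /b/, giving /bpogʒʃ/.
The consonants /ʒ/, /ʃ/ cannot be parsed into a legal (C)(C)V(C) syllable (at most one coda consonant is licensed; onsets may contain at most 2 consonants).
Each unlicensed consonant becomes the onset of a new syllable: /ʒ/ → /ʒo/, /ʃ/ → /ʃo/.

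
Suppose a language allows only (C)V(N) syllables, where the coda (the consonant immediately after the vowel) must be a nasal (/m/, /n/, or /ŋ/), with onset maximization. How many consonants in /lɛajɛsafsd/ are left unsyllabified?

3

Under (C)V(N), the unsyllabifiable consonants are /f/, /s/, /d/ (only a nasal (/m/, /n/, or /ŋ/) is licensed in coda position; onsets are limited to one consonant).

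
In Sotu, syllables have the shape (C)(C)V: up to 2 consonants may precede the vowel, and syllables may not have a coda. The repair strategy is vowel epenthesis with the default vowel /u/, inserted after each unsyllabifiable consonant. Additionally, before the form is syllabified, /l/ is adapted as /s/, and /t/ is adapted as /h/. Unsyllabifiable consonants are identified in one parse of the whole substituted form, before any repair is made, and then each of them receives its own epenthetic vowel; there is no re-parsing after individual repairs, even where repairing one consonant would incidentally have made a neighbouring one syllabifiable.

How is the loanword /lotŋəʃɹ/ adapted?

sohŋəʃuɹu

Substitution: /l/ → /s/, /t/ → /h/, giving /sohŋəʃɹ/.
Under (C)(C)V, the unsyllabifiable consonants are /ʃ/, /ɹ/ (no codas are permitted; onsets may contain at most 2 consonants).
Inserting the epenthetic vowel yields /ʃ/ → /ʃu/, /ɹ/ → /ɹu/.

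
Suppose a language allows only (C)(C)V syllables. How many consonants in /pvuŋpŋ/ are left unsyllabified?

The consonants /ŋ/, /p/, /ŋ/ cannot be parsed into a legal (C)(C)V syllable (no codas are permitted; onsets may contain at most 2 consonants).

3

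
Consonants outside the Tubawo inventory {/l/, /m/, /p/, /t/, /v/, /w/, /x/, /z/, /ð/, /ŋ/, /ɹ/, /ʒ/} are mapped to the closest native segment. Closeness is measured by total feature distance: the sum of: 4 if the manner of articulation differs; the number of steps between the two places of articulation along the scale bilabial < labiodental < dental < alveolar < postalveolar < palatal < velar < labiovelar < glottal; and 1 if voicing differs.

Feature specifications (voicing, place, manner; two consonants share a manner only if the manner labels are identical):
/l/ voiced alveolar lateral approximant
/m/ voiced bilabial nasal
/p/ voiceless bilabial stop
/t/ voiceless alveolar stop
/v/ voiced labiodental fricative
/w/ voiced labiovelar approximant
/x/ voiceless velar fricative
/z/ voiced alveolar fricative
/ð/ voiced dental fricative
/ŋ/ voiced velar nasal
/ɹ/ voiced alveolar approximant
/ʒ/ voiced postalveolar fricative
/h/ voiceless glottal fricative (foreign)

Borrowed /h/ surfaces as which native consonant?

/x/ is closest: same manner (fricative), place distance 2 (glottal→velar), same voicing; total 2. Next closest is /ʒ/ at distance 5.

x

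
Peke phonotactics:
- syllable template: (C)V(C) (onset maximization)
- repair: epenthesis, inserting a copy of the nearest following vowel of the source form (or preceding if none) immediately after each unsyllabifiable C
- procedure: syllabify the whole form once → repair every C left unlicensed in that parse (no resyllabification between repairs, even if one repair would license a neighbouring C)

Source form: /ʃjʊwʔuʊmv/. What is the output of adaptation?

The consonants /ʃ/, /v/ cannot be parsed into a legal (C)V(C) syllable (at most one coda consonant is licensed; onsets are limited to one consonant).
Inserting the epenthetic vowel yields /ʃ/ → /ʃʊ/, /v/ → /vʊ/.

ʃʊjʊwʔuʊmvʊ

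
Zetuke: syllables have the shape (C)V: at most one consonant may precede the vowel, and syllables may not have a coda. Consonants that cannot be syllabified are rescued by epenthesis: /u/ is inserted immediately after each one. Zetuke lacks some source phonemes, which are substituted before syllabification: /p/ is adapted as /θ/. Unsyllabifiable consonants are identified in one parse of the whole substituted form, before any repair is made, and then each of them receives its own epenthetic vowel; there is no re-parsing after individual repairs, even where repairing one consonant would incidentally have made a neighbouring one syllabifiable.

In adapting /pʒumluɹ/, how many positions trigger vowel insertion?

3

After substitution the input is /θʒumluɹ/.
The unsyllabifiable consonants are /θ/, /m/, /ɹ/; each receives one epenthetic vowel.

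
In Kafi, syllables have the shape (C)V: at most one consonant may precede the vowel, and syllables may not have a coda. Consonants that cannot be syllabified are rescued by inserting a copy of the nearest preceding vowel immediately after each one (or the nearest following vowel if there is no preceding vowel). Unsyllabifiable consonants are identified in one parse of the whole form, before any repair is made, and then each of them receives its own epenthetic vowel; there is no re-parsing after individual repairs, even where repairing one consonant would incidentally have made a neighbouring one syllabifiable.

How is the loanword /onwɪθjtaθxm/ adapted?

Under (C)V, the unsyllabifiable consonants are /n/, /θ/, /j/, /θ/, /x/, /m/ (no codas are permitted; onsets are limited to one consonant).
Epenthesis after each stranded consonant: /n/ → /no/, /θ/ → /θɪ/, /j/ → /jɪ/, /θ/ → /θa/, /x/ → /xa/, /m/ → /ma/.

onowɪθɪjɪtaθaxama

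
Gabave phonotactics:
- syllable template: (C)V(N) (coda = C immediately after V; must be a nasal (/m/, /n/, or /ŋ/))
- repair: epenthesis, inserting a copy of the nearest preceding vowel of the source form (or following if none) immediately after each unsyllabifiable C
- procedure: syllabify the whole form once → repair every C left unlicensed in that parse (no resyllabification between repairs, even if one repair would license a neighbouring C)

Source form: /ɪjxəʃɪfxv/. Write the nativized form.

Under (C)V(N), the unsyllabifiable consonants are /j/, /f/, /x/, /v/ (only a nasal (/m/, /n/, or /ŋ/) is licensed in coda position; onsets are limited to one consonant).
Each unlicensed consonant becomes the onset of a new syllable: /j/ → /jɪ/, /f/ → /fɪ/, /x/ → /xɪ/, /v/ → /vɪ/.

ɪjɪxəʃɪfɪxɪvɪ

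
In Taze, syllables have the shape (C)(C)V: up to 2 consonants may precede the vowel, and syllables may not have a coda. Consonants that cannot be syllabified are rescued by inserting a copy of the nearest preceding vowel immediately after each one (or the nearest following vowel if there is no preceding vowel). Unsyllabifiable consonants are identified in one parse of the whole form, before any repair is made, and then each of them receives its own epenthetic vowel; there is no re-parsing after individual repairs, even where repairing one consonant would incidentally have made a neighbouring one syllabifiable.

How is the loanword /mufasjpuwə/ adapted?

mufasajpuwə

Under (C)(C)V, the unsyllabifiable consonants are /s/ (no codas are permitted; onsets may contain at most 2 consonants).
Epenthesis after each stranded consonant: /s/ → /sa/.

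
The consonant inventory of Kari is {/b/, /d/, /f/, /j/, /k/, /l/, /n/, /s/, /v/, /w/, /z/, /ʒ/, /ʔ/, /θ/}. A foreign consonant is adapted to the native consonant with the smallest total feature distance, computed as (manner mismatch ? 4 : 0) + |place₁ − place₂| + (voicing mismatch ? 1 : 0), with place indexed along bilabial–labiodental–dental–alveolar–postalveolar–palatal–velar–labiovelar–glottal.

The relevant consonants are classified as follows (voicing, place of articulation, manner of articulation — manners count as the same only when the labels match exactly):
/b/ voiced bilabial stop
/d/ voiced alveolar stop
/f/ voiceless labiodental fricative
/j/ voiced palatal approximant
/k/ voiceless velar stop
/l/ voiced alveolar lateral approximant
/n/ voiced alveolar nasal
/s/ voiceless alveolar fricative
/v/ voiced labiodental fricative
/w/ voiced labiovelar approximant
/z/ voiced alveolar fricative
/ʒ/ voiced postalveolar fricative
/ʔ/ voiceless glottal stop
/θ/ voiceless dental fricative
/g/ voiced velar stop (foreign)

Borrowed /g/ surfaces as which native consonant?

/k/ is closest: same manner (stop), place distance 0 (velar→velar), voicing differs (+1); total 1. Next closest is /d/ at distance 3.

k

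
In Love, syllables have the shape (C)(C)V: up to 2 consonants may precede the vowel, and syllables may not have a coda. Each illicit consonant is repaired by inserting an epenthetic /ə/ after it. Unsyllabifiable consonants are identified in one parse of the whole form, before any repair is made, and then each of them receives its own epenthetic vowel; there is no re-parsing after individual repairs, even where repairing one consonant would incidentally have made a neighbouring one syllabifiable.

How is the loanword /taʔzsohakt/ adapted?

The consonants /ʔ/, /k/, /t/ cannot be parsed into a legal (C)(C)V syllable (no codas are permitted; onsets may contain at most 2 consonants).
Inserting the epenthetic vowel yields /ʔ/ → /ʔə/, /k/ → /kə/, /t/ → /tə/.

taʔəzsohakətə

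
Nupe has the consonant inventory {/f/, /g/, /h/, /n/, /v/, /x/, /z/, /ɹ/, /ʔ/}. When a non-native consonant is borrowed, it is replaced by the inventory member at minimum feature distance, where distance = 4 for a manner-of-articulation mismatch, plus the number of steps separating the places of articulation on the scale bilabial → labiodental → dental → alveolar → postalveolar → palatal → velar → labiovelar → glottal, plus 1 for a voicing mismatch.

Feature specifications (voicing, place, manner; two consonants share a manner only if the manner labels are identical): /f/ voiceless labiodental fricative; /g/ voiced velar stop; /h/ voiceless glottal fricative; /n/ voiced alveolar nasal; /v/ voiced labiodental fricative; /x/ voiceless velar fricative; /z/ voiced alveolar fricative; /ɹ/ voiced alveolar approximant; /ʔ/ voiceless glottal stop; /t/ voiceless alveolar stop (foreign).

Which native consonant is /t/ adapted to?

g

/g/ is closest: same manner (stop), place distance 3 (alveolar→velar), voicing differs (+1); total 4. Next closest is /n/ at distance 5.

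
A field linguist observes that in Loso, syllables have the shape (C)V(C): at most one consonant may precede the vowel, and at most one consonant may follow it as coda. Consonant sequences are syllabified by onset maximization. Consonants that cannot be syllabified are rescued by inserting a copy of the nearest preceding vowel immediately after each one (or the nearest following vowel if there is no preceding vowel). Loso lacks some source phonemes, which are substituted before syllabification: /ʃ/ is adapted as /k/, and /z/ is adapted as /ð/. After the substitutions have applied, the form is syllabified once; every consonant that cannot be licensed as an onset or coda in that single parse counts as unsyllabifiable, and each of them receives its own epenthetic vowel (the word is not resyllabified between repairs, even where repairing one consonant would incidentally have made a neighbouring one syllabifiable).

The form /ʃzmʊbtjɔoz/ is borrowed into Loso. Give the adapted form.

Substitution: /ʃ/ → /k/, /z/ → /ð/, giving /kðmʊbtjɔoð/.
Syllabifying with onset maximization leaves /k/, /ð/, /t/ stranded (at most one coda consonant is licensed; onsets are limited to one consonant).
Epenthesis after each stranded consonant: /k/ → /kʊ/, /ð/ → /ðʊ/, /t/ → /tʊ/.

kʊðʊmʊbtʊjɔoð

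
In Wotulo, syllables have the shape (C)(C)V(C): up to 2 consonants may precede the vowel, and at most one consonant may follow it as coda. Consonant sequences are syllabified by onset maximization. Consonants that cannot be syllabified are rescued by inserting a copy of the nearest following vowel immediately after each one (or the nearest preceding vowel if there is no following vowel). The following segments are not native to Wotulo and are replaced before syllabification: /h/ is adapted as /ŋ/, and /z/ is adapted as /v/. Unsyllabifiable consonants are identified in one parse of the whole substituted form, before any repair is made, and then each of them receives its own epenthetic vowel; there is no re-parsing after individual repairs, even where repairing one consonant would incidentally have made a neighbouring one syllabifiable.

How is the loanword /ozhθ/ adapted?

ovŋoθo

Substitution: /z/ → /v/, /h/ → /ŋ/, giving /ovŋθ/.
The consonants /ŋ/, /θ/ cannot be parsed into a legal (C)(C)V(C) syllable (at most one coda consonant is licensed; onsets may contain at most 2 consonants).
Each unlicensed consonant becomes the onset of a new syllable: /ŋ/ → /ŋo/, /θ/ → /θo/.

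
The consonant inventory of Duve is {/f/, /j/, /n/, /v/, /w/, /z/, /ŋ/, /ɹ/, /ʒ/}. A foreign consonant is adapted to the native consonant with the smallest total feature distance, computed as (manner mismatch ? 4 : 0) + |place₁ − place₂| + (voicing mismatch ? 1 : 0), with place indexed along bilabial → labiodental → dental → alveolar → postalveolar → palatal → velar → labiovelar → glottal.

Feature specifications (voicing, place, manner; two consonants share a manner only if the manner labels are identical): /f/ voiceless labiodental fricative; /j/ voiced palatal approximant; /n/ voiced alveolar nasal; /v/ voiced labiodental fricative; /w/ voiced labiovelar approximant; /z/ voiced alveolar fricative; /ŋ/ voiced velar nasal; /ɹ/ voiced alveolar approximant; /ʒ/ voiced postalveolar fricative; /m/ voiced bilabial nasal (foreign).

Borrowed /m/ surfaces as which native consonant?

/n/ is closest: same manner (nasal), place distance 3 (bilabial→alveolar), same voicing; total 3. Next closest is /v/ at distance 5.

n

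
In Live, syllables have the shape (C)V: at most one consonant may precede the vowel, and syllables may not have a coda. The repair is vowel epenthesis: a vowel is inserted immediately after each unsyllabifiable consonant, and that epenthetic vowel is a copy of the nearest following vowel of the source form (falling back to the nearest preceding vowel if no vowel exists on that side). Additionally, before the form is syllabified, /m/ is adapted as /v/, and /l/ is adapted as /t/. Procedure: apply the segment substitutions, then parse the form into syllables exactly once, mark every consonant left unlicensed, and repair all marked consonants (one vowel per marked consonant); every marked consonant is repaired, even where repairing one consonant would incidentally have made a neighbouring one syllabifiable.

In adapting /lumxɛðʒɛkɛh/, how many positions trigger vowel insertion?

3

After substitution the input is /tuvxɛðʒɛkɛh/.
The unsyllabifiable consonants are /v/, /ð/, /h/; each receives one epenthetic vowel.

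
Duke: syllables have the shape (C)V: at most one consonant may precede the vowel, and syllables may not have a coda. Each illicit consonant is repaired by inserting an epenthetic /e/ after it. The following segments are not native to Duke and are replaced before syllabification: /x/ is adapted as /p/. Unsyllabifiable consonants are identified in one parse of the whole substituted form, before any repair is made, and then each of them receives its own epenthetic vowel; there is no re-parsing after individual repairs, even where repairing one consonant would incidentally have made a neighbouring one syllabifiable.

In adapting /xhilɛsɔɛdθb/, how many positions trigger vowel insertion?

After substitution the input is /philɛsɔɛdθb/.
The unsyllabifiable consonants are /p/, /d/, /θ/, /b/; each receives one epenthetic vowel.

4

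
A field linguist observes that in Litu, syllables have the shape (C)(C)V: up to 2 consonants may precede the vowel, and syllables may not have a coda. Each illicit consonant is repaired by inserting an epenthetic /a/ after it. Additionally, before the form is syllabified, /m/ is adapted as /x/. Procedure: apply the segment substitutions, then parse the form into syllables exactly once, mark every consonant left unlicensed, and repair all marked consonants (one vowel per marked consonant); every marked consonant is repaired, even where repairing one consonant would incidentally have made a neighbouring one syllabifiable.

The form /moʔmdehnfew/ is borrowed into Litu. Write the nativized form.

Substitution: /m/ → /x/, giving /xoʔxdehnfew/.
Under (C)(C)V, the unsyllabifiable consonants are /ʔ/, /h/, /w/ (no codas are permitted; onsets may contain at most 2 consonants).
Each unlicensed consonant becomes the onset of a new syllable: /ʔ/ → /ʔa/, /h/ → /ha/, /w/ → /wa/.

xoʔaxdehanfewa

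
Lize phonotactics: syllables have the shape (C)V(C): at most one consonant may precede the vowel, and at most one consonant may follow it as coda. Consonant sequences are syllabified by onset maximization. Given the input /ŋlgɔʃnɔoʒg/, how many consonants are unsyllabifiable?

3

The consonants /ŋ/, /l/, /g/ cannot be parsed into a legal (C)V(C) syllable (at most one coda consonant is licensed; onsets are limited to one consonant).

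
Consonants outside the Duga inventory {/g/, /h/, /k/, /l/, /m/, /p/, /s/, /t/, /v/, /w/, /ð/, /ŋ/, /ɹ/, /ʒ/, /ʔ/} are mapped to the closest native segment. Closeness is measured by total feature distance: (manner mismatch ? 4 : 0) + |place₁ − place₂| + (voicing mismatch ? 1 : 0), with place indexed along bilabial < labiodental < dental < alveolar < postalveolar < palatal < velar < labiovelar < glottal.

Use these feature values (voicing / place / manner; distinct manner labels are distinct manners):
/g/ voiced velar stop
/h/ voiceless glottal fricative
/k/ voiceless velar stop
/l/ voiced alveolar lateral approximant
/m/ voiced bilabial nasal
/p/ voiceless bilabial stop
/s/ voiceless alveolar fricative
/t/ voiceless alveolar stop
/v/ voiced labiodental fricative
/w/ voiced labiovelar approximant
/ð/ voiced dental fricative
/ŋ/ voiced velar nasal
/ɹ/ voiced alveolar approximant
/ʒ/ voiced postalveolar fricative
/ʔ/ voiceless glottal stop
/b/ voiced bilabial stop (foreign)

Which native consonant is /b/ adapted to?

/p/ is closest: same manner (stop), place distance 0 (bilabial→bilabial), voicing differs (+1); total 1. Next closest is /m/ at distance 4.

p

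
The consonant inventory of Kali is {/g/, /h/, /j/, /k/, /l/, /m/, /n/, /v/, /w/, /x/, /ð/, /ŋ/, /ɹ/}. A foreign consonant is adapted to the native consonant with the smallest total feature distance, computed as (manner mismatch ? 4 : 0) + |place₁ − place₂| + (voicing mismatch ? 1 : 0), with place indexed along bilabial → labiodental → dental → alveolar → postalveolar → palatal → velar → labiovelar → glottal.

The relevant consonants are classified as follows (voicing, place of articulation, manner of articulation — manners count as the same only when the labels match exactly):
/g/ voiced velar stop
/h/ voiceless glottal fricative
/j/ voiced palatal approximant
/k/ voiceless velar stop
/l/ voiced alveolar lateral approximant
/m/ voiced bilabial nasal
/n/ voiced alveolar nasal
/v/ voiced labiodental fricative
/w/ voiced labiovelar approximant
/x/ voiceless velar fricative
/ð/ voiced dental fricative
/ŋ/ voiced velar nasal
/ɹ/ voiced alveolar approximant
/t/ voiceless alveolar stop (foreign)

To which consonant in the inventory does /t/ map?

/k/ is closest: same manner (stop), place distance 3 (alveolar→velar), same voicing; total 3. Next closest is /g/ at distance 4.

k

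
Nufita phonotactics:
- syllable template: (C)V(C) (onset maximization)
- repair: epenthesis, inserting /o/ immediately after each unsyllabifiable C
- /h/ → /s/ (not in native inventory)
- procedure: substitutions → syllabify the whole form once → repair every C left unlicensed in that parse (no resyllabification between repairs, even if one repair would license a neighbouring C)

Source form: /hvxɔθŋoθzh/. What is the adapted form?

Substitution: /h/ → /s/, giving /svxɔθŋoθzs/.
Under (C)V(C), the unsyllabifiable consonants are /s/, /v/, /z/, /s/ (at most one coda consonant is licensed; onsets are limited to one consonant).
Epenthesis after each stranded consonant: /s/ → /so/, /v/ → /vo/, /z/ → /zo/, /s/ → /so/.

sovoxɔθŋoθzoso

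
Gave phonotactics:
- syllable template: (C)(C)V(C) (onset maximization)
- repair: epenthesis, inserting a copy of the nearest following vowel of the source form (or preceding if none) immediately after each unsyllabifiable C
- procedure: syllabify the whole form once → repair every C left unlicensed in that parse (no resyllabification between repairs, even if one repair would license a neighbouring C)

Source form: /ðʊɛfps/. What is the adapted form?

The consonants /p/, /s/ cannot be parsed into a legal (C)(C)V(C) syllable (at most one coda consonant is licensed; onsets may contain at most 2 consonants).
Inserting the epenthetic vowel yields /p/ → /pɛ/, /s/ → /sɛ/.

ðʊɛfpɛsɛ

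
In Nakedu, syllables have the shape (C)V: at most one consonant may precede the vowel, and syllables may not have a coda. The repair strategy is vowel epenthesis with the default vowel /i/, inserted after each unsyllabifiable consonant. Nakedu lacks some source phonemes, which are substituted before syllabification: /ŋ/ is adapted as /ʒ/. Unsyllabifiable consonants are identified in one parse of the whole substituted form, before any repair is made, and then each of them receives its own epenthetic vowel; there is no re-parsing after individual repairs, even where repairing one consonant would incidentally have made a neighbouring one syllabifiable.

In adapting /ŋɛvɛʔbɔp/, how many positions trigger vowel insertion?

2

After substitution the input is /ʒɛvɛʔbɔp/.
The unsyllabifiable consonants are /ʔ/, /p/; each receives one epenthetic vowel.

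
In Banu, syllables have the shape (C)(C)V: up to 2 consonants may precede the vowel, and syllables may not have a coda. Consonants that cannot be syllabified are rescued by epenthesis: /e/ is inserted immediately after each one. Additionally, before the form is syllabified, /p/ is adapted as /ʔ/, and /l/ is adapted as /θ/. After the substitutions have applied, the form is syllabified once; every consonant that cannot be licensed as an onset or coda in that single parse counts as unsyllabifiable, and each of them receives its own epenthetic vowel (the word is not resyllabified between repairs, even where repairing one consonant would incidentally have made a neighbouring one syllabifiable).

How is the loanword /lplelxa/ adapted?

θeʔθeθxa

Substitution: /l/ → /θ/, /p/ → /ʔ/, giving /θʔθeθxa/.
Syllabifying with onset maximization leaves /θ/ stranded (no codas are permitted; onsets may contain at most 2 consonants).
Inserting the epenthetic vowel yields /θ/ → /θe/.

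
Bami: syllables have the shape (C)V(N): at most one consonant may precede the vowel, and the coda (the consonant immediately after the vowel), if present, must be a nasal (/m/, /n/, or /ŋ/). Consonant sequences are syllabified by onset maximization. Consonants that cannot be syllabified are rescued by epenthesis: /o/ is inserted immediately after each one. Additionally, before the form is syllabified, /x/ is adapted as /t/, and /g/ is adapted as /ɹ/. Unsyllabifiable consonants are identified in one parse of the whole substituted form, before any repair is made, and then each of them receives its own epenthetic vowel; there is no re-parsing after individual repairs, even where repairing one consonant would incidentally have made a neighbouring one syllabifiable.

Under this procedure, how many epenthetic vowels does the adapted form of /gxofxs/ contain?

After substitution the input is /ɹtofts/.
The unsyllabifiable consonants are /ɹ/, /f/, /t/, /s/; each receives one epenthetic vowel.

4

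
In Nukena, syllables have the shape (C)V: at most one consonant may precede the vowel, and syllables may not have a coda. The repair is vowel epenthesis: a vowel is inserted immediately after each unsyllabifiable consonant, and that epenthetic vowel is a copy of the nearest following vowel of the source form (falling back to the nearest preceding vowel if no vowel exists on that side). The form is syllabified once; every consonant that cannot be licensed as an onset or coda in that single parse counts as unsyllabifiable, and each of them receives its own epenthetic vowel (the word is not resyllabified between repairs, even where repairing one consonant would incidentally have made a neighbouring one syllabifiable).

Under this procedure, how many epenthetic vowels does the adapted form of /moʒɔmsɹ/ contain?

3

The unsyllabifiable consonants are /m/, /s/, /ɹ/; each receives one epenthetic vowel.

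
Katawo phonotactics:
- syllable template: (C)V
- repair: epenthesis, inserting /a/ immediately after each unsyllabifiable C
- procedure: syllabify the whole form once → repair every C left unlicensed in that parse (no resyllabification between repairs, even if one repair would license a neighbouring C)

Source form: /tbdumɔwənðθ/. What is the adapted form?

Under (C)V, the unsyllabifiable consonants are /t/, /b/, /n/, /ð/, /θ/ (no codas are permitted; onsets are limited to one consonant).
Each unlicensed consonant becomes the onset of a new syllable: /t/ → /ta/, /b/ → /ba/, /n/ → /na/, /ð/ → /ða/, /θ/ → /θa/.

tabadumɔwənaðaθa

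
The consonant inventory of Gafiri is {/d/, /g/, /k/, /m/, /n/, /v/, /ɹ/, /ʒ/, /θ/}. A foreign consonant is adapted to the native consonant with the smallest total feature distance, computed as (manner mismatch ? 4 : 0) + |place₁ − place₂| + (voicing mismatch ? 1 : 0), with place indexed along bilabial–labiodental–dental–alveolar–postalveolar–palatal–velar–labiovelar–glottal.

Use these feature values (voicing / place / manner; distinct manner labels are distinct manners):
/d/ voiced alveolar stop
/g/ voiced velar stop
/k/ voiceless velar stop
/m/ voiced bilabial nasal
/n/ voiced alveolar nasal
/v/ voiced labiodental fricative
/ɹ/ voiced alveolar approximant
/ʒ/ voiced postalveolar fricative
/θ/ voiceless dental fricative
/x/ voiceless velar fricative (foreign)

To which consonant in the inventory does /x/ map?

ʒ

/ʒ/ is closest: same manner (fricative), place distance 2 (velar→postalveolar), voicing differs (+1); total 3. Next closest is /k/ at distance 4.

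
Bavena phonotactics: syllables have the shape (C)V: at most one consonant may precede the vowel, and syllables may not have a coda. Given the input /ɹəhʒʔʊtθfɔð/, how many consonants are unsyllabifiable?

5

Under (C)V, the unsyllabifiable consonants are /h/, /ʒ/, /t/, /θ/, /ð/ (no codas are permitted; onsets are limited to one consonant).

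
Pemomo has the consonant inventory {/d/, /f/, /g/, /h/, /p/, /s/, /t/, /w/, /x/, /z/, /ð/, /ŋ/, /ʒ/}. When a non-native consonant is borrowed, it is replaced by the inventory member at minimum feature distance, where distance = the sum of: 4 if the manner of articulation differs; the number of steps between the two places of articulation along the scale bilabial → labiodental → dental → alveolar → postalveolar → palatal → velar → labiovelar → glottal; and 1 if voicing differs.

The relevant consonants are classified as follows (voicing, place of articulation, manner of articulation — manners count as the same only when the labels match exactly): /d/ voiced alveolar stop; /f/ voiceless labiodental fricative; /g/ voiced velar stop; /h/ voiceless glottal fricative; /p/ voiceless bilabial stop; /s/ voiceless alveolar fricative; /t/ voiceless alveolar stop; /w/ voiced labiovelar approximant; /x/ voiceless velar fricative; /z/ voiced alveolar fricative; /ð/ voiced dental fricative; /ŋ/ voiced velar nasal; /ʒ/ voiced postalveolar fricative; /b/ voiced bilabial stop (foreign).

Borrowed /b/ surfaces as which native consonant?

p

/p/ is closest: same manner (stop), place distance 0 (bilabial→bilabial), voicing differs (+1); total 1. Next closest is /d/ at distance 3.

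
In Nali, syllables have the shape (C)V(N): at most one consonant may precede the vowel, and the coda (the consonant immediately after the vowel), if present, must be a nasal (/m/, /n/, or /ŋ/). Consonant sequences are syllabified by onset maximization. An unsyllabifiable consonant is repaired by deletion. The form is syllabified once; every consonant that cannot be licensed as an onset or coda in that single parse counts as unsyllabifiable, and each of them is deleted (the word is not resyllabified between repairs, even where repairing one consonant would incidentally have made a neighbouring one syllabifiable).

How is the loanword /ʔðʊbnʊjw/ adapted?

Syllabifying with onset maximization leaves /ʔ/, /b/, /j/, /w/ stranded (only a nasal (/m/, /n/, or /ŋ/) is licensed in coda position; onsets are limited to one consonant).
Deleting the stranded consonants removes /ʔ/, /b/, /j/, /w/.

ðʊnʊ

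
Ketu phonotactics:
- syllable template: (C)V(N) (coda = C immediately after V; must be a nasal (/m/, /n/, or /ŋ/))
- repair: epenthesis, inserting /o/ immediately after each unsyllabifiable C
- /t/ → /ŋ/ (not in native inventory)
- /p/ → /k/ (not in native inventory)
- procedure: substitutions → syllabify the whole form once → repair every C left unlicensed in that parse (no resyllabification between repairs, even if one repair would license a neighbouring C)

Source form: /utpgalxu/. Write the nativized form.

Substitution: /t/ → /ŋ/, /p/ → /k/, giving /uŋkgalxu/.
Syllabifying with onset maximization leaves /k/, /l/ stranded (only a nasal (/m/, /n/, or /ŋ/) is licensed in coda position; onsets are limited to one consonant).
Epenthesis after each stranded consonant: /k/ → /ko/, /l/ → /lo/.

uŋkogaloxu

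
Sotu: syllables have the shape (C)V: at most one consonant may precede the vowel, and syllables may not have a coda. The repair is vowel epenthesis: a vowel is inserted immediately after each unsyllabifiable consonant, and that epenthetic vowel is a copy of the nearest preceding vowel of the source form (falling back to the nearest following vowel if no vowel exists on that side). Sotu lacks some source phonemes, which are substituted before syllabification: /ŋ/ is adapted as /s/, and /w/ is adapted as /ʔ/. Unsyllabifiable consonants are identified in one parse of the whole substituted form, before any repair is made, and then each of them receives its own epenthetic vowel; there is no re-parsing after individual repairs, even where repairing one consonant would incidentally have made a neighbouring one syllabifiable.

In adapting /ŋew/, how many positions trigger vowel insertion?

1

After substitution the input is /seʔ/.
The unsyllabifiable consonants are /ʔ/; each receives one epenthetic vowel.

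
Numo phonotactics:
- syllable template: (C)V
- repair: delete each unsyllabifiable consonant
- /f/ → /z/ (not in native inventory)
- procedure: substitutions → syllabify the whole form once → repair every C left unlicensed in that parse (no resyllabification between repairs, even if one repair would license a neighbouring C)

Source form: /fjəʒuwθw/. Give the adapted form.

jəʒu

Substitution: /f/ → /z/, giving /zjəʒuwθw/.
The consonants /z/, /w/, /θ/, /w/ cannot be parsed into a legal (C)V syllable (no codas are permitted; onsets are limited to one consonant).
Each unlicensed consonant is deleted: /z/, /w/, /θ/, /w/.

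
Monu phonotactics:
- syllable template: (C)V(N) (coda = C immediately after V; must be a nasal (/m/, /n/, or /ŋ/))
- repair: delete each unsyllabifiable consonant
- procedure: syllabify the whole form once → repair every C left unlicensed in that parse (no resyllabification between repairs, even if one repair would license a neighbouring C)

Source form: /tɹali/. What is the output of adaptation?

ɹali

Under (C)V(N), the unsyllabifiable consonants are /t/ (only a nasal (/m/, /n/, or /ŋ/) is licensed in coda position; onsets are limited to one consonant).
Deleting the stranded consonants removes /t/.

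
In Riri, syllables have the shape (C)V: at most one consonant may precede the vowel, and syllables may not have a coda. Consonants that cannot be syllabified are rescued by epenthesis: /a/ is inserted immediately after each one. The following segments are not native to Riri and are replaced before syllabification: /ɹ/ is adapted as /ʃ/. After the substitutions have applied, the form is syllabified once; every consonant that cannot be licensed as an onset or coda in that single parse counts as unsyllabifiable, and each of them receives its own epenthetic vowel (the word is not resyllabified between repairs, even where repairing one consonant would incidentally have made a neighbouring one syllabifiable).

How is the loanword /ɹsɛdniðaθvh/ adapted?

Substitution: /ɹ/ → /ʃ/, giving /ʃsɛdniðaθvh/.
Syllabifying with onset maximization leaves /ʃ/, /d/, /θ/, /v/, /h/ stranded (no codas are permitted; onsets are limited to one consonant).
Epenthesis after each stranded consonant: /ʃ/ → /ʃa/, /d/ → /da/, /θ/ → /θa/, /v/ → /va/, /h/ → /ha/.

ʃasɛdaniðaθavaha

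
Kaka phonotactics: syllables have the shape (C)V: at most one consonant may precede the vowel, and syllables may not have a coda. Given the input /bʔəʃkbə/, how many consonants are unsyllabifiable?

3

The consonants /b/, /ʃ/, /k/ cannot be parsed into a legal (C)V syllable (no codas are permitted; onsets are limited to one consonant).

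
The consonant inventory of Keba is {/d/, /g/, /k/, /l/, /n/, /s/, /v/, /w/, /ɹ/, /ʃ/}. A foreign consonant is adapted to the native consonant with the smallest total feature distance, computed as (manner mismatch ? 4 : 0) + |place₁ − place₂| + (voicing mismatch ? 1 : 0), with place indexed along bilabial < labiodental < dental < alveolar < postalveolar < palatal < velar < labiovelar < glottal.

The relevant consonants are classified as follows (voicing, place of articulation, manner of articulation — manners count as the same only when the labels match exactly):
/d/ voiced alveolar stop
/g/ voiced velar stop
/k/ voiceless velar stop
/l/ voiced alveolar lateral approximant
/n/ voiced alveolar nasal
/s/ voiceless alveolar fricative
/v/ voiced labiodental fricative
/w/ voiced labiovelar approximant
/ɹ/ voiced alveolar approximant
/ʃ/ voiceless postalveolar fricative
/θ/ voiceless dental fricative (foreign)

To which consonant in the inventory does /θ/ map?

s

/s/ is closest: same manner (fricative), place distance 1 (dental→alveolar), same voicing; total 1. Next closest is /v/ at distance 2.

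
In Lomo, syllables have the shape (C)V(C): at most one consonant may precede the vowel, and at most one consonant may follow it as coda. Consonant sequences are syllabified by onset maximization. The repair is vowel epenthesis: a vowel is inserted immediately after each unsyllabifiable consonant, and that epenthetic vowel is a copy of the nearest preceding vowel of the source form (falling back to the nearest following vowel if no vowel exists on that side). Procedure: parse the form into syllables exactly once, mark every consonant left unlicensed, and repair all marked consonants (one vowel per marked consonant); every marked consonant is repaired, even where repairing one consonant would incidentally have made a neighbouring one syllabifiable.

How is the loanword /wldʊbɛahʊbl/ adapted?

Syllabifying with onset maximization leaves /w/, /l/, /l/ stranded (at most one coda consonant is licensed; onsets are limited to one consonant).
Epenthesis after each stranded consonant: /w/ → /wʊ/, /l/ → /lʊ/, /l/ → /lʊ/.

wʊlʊdʊbɛahʊblʊ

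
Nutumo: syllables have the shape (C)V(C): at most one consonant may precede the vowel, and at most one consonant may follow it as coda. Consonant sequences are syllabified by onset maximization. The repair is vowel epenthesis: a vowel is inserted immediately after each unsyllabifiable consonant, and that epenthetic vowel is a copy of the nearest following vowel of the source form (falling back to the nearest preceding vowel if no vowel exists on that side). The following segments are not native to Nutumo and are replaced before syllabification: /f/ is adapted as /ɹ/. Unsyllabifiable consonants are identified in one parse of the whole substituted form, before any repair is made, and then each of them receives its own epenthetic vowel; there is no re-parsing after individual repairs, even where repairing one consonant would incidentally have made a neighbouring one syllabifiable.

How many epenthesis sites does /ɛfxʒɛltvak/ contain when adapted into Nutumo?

After substitution the input is /ɛɹxʒɛltvak/.
The unsyllabifiable consonants are /x/, /t/; each receives one epenthetic vowel.

2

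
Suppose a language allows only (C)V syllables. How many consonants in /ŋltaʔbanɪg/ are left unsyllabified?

Syllabifying with onset maximization leaves /ŋ/, /l/, /ʔ/, /g/ stranded (no codas are permitted; onsets are limited to one consonant).

4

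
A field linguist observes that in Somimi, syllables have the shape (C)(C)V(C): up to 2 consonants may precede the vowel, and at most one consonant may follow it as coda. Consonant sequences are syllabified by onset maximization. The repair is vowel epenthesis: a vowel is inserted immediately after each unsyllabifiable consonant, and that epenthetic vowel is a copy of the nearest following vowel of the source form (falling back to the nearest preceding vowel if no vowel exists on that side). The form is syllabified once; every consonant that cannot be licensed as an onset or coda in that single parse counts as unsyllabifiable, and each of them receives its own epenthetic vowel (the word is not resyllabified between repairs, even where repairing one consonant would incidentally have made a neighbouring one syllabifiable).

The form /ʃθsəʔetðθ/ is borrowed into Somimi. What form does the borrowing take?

ʃəθsəʔetðeθe

Under (C)(C)V(C), the unsyllabifiable consonants are /ʃ/, /ð/, /θ/ (at most one coda consonant is licensed; onsets may contain at most 2 consonants).
Epenthesis after each stranded consonant: /ʃ/ → /ʃə/, /ð/ → /ðe/, /θ/ → /θe/.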